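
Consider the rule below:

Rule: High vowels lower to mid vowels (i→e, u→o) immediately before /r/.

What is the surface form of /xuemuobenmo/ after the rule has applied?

xuemuobenmo

No segment of /xuemuobenmo/ meets the structural description of the rule, so the form surfaces unchanged.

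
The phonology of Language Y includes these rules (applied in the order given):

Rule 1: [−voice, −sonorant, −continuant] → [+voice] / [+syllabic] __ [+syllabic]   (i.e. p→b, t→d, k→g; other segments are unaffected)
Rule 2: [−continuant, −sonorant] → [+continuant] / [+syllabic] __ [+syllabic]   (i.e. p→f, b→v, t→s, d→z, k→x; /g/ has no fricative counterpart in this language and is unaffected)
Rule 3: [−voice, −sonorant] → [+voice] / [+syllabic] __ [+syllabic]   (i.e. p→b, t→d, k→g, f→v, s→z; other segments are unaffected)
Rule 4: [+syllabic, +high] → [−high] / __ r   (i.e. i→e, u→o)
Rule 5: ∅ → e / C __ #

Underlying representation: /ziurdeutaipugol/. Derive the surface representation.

ziordeuzaivugole

Rule 1 (intervocalic voicing): /t/ is a voiceless stop between vowels /u/ and /a/, so it voices to [d]. /p/ is a voiceless stop between vowels /i/ and /u/, so it voices to [b]. /ziurdeutaipugol/ → ziurdeudaibugol.
Rule 2 (intervocalic spirantization): /d/ is a stop between vowels /u/ and /a/, so it spirantizes to the fricative [z]. /b/ is a stop between vowels /i/ and /u/, so it spirantizes to the fricative [v]. /ziurdeudaibugol/ → ziurdeuzaivugol.
Rule 3 (intervocalic voicing): no segment meets the environment; /ziurdeuzaivugol/ is unchanged.
Rule 4 (pre-rhotic lowering): /u/ is a high vowel immediately before /r/, so it lowers to [o]. /ziurdeuzaivugol/ → ziordeuzaivugol.
Rule 5 (final e-epenthesis): the form ends in the consonant /l/, so [e] is inserted word-finally. /ziordeuzaivugol/ → ziordeuzaivugole.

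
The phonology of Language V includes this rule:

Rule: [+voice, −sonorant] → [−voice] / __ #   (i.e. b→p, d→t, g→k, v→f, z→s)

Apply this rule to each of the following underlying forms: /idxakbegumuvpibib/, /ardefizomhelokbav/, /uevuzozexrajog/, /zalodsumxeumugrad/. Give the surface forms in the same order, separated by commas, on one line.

idxakbegumuvpibip, ardefizomhelokbaf, uevuzozexrajok, zalodsumxeumugrat

/idxakbegumuvpibib/: /b/ is a voiced obstruent in word-final position, so it devoices to [p]. → [idxakbegumuvpibip].
/ardefizomhelokbav/: /v/ is a voiced obstruent in word-final position, so it devoices to [f]. → [ardefizomhelokbaf].
/uevuzozexrajog/: /g/ is a voiced obstruent in word-final position, so it devoices to [k]. → [uevuzozexrajok].
/zalodsumxeumugrad/: /d/ is a voiced obstruent in word-final position, so it devoices to [t]. → [zalodsumxeumugrat].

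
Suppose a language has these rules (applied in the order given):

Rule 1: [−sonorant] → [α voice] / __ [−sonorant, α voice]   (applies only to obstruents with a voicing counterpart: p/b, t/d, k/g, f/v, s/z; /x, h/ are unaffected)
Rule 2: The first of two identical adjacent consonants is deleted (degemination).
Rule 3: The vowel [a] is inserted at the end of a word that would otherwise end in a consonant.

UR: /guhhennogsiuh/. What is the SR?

guhenoksiuha

Rule 1 (regressive voicing assimilation): /g/ precedes the voiceless obstruent /s/, so it devoices to [k] by assimilation. /guhhennogsiuh/ → guhhennoksiuh.
Rule 2 (degemination): /hh/ is a geminate; the first /h/ deletes. /nn/ is a geminate; the first /n/ deletes. /guhhennoksiuh/ → guhenoksiuh.
Rule 3 (final a-epenthesis): the form ends in the consonant /h/, so [a] is inserted word-finally. /guhenoksiuh/ → guhenoksiuha.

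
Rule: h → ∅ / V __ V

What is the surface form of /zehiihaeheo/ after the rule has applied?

/h/ occurs between vowels /e/ and /i/, so it deletes.
/h/ occurs between vowels /i/ and /a/, so it deletes.
/h/ occurs between vowels /e/ and /e/, so it deletes.
Surface form: [zeiiaeeo].

zeiiaeeo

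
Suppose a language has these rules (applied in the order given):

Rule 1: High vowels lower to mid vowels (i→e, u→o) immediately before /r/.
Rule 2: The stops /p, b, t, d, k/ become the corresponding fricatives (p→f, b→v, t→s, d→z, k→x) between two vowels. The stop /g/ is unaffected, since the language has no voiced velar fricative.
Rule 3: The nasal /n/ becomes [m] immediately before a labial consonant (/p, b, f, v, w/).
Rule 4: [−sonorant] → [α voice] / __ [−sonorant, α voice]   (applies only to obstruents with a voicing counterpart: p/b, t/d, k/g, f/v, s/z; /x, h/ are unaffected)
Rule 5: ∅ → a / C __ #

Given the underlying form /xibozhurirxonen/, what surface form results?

Rule 1 (pre-rhotic lowering): /u/ is a high vowel immediately before /r/, so it lowers to [o]. /i/ is a high vowel immediately before /r/, so it lowers to [e]. /xibozhurirxonen/ → xibozhorerxonen.
Rule 2 (intervocalic spirantization): /b/ is a stop between vowels /i/ and /o/, so it spirantizes to the fricative [v]. /xibozhorerxonen/ → xivozhorerxonen.
Rule 3 (nasal place assimilation): no segment meets the environment; /xivozhorerxonen/ is unchanged.
Rule 4 (regressive voicing assimilation): /z/ precedes the voiceless obstruent /h/, so it devoices to [s] by assimilation. /xivozhorerxonen/ → xivoshorerxonen.
Rule 5 (final a-epenthesis): the form ends in the consonant /n/, so [a] is inserted word-finally. /xivoshorerxonen/ → xivoshorerxonena.

xivoshorerxonena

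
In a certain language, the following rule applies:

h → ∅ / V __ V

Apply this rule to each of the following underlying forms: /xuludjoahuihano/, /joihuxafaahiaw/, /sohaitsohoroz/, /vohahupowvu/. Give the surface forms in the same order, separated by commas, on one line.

xuludjoauiano, joiuxafaaiaw, soaitsooroz, voaupowvu

/xuludjoahuihano/: /h/ occurs between vowels /a/ and /u/, so it deletes. /h/ occurs between vowels /i/ and /a/, so it deletes. → [xuludjoauiano].
/joihuxafaahiaw/: /h/ occurs between vowels /i/ and /u/, so it deletes. /h/ occurs between vowels /a/ and /i/, so it deletes. → [joiuxafaaiaw].
/sohaitsohoroz/: /h/ occurs between vowels /o/ and /a/, so it deletes. /h/ occurs between vowels /o/ and /o/, so it deletes. → [soaitsooroz].
/vohahupowvu/: /h/ occurs between vowels /o/ and /a/, so it deletes. /h/ occurs between vowels /a/ and /u/, so it deletes. → [voaupowvu].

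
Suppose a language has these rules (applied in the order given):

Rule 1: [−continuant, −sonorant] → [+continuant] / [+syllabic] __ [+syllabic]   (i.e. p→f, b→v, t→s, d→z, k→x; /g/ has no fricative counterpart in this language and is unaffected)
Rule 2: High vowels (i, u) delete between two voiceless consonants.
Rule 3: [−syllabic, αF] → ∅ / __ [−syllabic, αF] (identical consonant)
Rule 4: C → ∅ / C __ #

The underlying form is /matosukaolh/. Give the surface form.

masosxaol

Rule 1 (intervocalic spirantization): /t/ is a stop between vowels /a/ and /o/, so it spirantizes to the fricative [s]. /k/ is a stop between vowels /u/ and /a/, so it spirantizes to the fricative [x]. /matosukaolh/ → masosuxaolh.
Rule 2 (high vowel syncope): /u/ is a high vowel flanked by voiceless consonants /s/ and /x/, so it deletes. /masosuxaolh/ → masosxaolh.
Rule 3 (degemination): no segment meets the environment; /masosxaolh/ is unchanged.
Rule 4 (final cluster simplification): /h/ is the second consonant of a word-final cluster /lh/, so it deletes. /masosxaolh/ → masosxaol.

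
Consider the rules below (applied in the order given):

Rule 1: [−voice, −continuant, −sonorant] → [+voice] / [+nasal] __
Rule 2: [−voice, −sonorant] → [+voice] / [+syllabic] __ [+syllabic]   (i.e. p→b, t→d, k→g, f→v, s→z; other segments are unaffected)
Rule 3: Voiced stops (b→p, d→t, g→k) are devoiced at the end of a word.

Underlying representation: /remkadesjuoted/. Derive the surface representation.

remgadesjuodet

Rule 1 (post-nasal voicing): /k/ is a voiceless stop immediately after the nasal /m/, so it voices to [g]. /remkadesjuoted/ → remgadesjuoted.
Rule 2 (intervocalic voicing): /t/ is a voiceless obstruent between vowels /o/ and /e/, so it voices to [d]. /remgadesjuoted/ → remgadesjuoded.
Rule 3 (final devoicing): /d/ is a voiced stop in word-final position, so it devoices to [t]. /remgadesjuoded/ → remgadesjuodet.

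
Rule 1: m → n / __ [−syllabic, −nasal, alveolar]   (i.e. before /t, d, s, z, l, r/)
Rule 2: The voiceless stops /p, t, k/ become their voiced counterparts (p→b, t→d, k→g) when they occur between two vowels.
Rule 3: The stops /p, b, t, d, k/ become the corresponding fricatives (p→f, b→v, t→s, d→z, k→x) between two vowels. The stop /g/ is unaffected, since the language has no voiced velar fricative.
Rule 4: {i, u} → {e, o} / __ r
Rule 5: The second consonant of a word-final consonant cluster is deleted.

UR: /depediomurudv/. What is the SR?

deveziomorud

Rule 1 (nasal place assimilation): no segment meets the environment; /depediomurudv/ is unchanged.
Rule 2 (intervocalic voicing): /p/ is a voiceless stop between vowels /e/ and /e/, so it voices to [b]. /depediomurudv/ → debediomurudv.
Rule 3 (intervocalic spirantization): /b/ is a stop between vowels /e/ and /e/, so it spirantizes to the fricative [v]. /d/ is a stop between vowels /e/ and /i/, so it spirantizes to the fricative [z]. /debediomurudv/ → deveziomurudv.
Rule 4 (pre-rhotic lowering): /u/ is a high vowel immediately before /r/, so it lowers to [o]. /deveziomurudv/ → deveziomorudv.
Rule 5 (final cluster simplification): /v/ is the second consonant of a word-final cluster /dv/, so it deletes. /deveziomorudv/ → deveziomorud.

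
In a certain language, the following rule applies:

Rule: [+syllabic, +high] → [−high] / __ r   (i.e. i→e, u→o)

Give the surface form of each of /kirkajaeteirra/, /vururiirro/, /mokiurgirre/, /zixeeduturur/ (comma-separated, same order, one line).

/kirkajaeteirra/: /i/ is a high vowel immediately before /r/, so it lowers to [e]. /i/ is a high vowel immediately before /r/, so it lowers to [e]. → [kerkajaeteerra].
/vururiirro/: /u/ is a high vowel immediately before /r/, so it lowers to [o]. /u/ is a high vowel immediately before /r/, so it lowers to [o]. /i/ is a high vowel immediately before /r/, so it lowers to [e]. → [vororierro].
/mokiurgirre/: /u/ is a high vowel immediately before /r/, so it lowers to [o]. /i/ is a high vowel immediately before /r/, so it lowers to [e]. → [mokiorgerre].
/zixeeduturur/: /u/ is a high vowel immediately before /r/, so it lowers to [o]. /u/ is a high vowel immediately before /r/, so it lowers to [o]. → [zixeedutoror].

kerkajaeteerra, vororierro, mokiorgerre, zixeedutoror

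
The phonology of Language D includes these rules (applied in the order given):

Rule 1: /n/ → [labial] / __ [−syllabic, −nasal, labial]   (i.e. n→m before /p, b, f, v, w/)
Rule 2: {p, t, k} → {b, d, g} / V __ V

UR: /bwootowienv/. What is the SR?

Rule 1 (nasal place assimilation): /n/ precedes the labial consonant /v/, so it assimilates in place to [m]. /bwootowienv/ → bwootowiemv.
Rule 2 (intervocalic voicing): /t/ is a voiceless stop between vowels /o/ and /o/, so it voices to [d]. /bwootowiemv/ → bwoodowiemv.

bwoodowiemv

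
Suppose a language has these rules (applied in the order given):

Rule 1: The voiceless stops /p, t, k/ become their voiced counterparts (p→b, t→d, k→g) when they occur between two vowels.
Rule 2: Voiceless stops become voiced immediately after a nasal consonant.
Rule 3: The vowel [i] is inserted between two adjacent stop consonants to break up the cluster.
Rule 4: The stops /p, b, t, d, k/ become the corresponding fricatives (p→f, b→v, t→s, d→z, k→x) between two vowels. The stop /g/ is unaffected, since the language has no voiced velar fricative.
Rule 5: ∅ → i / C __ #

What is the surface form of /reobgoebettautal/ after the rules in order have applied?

Rule 1 (intervocalic voicing): /t/ is a voiceless stop between vowels /u/ and /a/, so it voices to [d]. /reobgoebettautal/ → reobgoebettaudal.
Rule 2 (post-nasal voicing): no segment meets the environment; /reobgoebettaudal/ is unchanged.
Rule 3 (stop-cluster i-epenthesis): /b/ and /g/ form a stop–stop cluster, so [i] is inserted between them. /t/ and /t/ form a stop–stop cluster, so [i] is inserted between them. /reobgoebettaudal/ → reobigoebetitaudal.
Rule 4 (intervocalic spirantization): /b/ is a stop between vowels /o/ and /i/, so it spirantizes to the fricative [v]. /b/ is a stop between vowels /e/ and /e/, so it spirantizes to the fricative [v]. /t/ is a stop between vowels /e/ and /i/, so it spirantizes to the fricative [s]. /t/ is a stop between vowels /i/ and /a/, so it spirantizes to the fricative [s]. /d/ is a stop between vowels /u/ and /a/, so it spirantizes to the fricative [z]. /reobigoebetitaudal/ → reovigoevesisauzal.
Rule 5 (final i-epenthesis): the form ends in the consonant /l/, so [i] is inserted word-finally. /reovigoevesisauzal/ → reovigoevesisauzali.

reovigoevesisauzali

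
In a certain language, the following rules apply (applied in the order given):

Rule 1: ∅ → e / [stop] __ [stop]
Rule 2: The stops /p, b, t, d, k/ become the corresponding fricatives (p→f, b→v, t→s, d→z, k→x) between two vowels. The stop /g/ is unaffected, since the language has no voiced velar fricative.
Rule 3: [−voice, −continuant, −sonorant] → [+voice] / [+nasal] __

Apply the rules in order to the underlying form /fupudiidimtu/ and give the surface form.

fufuziizimdu

Rule 1 (stop-cluster e-epenthesis): no segment meets the environment; /fupudiidimtu/ is unchanged.
Rule 2 (intervocalic spirantization): /p/ is a stop between vowels /u/ and /u/, so it spirantizes to the fricative [f]. /d/ is a stop between vowels /u/ and /i/, so it spirantizes to the fricative [z]. /d/ is a stop between vowels /i/ and /i/, so it spirantizes to the fricative [z]. /fupudiidimtu/ → fufuziizimtu.
Rule 3 (post-nasal voicing): /t/ is a voiceless stop immediately after the nasal /m/, so it voices to [d]. /fufuziizimtu/ → fufuziizimdu.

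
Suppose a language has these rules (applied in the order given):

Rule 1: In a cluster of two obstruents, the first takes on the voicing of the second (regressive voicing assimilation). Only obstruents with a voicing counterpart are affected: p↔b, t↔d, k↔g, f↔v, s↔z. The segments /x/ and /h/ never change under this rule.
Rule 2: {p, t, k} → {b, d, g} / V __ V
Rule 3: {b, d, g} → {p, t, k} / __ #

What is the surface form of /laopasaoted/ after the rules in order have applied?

Rule 1 (regressive voicing assimilation): no segment meets the environment; /laopasaoted/ is unchanged.
Rule 2 (intervocalic voicing): /p/ is a voiceless stop between vowels /o/ and /a/, so it voices to [b]. /t/ is a voiceless stop between vowels /o/ and /e/, so it voices to [d]. /laopasaoted/ → laobasaoded.
Rule 3 (final devoicing): /d/ is a voiced stop in word-final position, so it devoices to [t]. /laobasaoded/ → laobasaodet.

laobasaodet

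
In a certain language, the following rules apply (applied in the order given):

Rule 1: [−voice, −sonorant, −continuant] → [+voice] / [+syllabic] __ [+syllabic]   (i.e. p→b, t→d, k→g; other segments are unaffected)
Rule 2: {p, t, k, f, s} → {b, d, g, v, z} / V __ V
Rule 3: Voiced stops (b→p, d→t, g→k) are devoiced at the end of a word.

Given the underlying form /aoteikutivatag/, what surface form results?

aodeigudivadak

Rule 1 (intervocalic voicing): /t/ is a voiceless stop between vowels /o/ and /e/, so it voices to [d]. /k/ is a voiceless stop between vowels /i/ and /u/, so it voices to [g]. /t/ is a voiceless stop between vowels /u/ and /i/, so it voices to [d]. /t/ is a voiceless stop between vowels /a/ and /a/, so it voices to [d]. /aoteikutivatag/ → aodeigudivadag.
Rule 2 (intervocalic voicing): no segment meets the environment; /aodeigudivadag/ is unchanged.
Rule 3 (final devoicing): /g/ is a voiced stop in word-final position, so it devoices to [k]. /aodeigudivadag/ → aodeigudivadak.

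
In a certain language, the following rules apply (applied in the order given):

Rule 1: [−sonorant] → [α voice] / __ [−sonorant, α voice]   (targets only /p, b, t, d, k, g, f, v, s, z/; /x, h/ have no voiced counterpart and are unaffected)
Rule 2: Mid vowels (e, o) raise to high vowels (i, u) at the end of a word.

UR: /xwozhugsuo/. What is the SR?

xwoshuksuu

Rule 1 (regressive voicing assimilation): /z/ precedes the voiceless obstruent /h/, so it devoices to [s] by assimilation. /g/ precedes the voiceless obstruent /s/, so it devoices to [k] by assimilation. /xwozhugsuo/ → xwoshuksuo.
Rule 2 (final vowel raising): /o/ is a mid vowel in word-final position, so it raises to [u]. /xwoshuksuo/ → xwoshuksuu.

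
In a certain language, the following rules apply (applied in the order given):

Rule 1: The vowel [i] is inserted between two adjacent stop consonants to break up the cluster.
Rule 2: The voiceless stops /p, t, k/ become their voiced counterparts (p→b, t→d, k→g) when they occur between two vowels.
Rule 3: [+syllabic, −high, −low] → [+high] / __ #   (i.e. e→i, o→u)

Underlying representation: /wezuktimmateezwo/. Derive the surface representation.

Rule 1 (stop-cluster i-epenthesis): /k/ and /t/ form a stop–stop cluster, so [i] is inserted between them. /wezuktimmateezwo/ → wezukitimmateezwo.
Rule 2 (intervocalic voicing): /k/ is a voiceless stop between vowels /u/ and /i/, so it voices to [g]. /t/ is a voiceless stop between vowels /i/ and /i/, so it voices to [d]. /t/ is a voiceless stop between vowels /a/ and /e/, so it voices to [d]. /wezukitimmateezwo/ → wezugidimmadeezwo.
Rule 3 (final vowel raising): /o/ is a mid vowel in word-final position, so it raises to [u]. /wezugidimmadeezwo/ → wezugidimmadeezwu.

wezugidimmadeezwu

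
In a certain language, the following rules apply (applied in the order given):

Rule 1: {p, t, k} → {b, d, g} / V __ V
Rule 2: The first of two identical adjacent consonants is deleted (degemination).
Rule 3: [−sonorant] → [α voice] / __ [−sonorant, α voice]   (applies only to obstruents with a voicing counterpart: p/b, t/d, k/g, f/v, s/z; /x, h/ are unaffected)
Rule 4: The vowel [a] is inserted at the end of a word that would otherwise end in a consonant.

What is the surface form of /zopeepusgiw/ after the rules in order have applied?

Rule 1 (intervocalic voicing): /p/ is a voiceless stop between vowels /o/ and /e/, so it voices to [b]. /p/ is a voiceless stop between vowels /e/ and /u/, so it voices to [b]. /zopeepusgiw/ → zobeebusgiw.
Rule 2 (degemination): no segment meets the environment; /zobeebusgiw/ is unchanged.
Rule 3 (regressive voicing assimilation): /s/ precedes the voiced obstruent /g/, so it voices to [z] by assimilation. /zobeebusgiw/ → zobeebuzgiw.
Rule 4 (final a-epenthesis): the form ends in the consonant /w/, so [a] is inserted word-finally. /zobeebuzgiw/ → zobeebuzgiwa.

zobeebuzgiwa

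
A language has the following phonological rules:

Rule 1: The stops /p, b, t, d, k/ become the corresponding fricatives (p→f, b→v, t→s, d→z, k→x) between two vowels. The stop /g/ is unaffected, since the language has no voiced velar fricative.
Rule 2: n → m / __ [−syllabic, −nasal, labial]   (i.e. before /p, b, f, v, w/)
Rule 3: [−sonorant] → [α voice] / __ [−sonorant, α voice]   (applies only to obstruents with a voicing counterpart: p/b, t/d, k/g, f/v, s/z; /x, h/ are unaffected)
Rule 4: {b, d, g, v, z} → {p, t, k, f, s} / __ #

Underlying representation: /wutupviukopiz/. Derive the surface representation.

Rule 1 (intervocalic spirantization): /t/ is a stop between vowels /u/ and /u/, so it spirantizes to the fricative [s]. /k/ is a stop between vowels /u/ and /o/, so it spirantizes to the fricative [x]. /p/ is a stop between vowels /o/ and /i/, so it spirantizes to the fricative [f]. /wutupviukopiz/ → wusupviuxofiz.
Rule 2 (nasal place assimilation): no segment meets the environment; /wusupviuxofiz/ is unchanged.
Rule 3 (regressive voicing assimilation): /p/ precedes the voiced obstruent /v/, so it voices to [b] by assimilation. /wusupviuxofiz/ → wusubviuxofiz.
Rule 4 (final devoicing): /z/ is a voiced obstruent in word-final position, so it devoices to [s]. /wusubviuxofiz/ → wusubviuxofis.

wusubviuxofis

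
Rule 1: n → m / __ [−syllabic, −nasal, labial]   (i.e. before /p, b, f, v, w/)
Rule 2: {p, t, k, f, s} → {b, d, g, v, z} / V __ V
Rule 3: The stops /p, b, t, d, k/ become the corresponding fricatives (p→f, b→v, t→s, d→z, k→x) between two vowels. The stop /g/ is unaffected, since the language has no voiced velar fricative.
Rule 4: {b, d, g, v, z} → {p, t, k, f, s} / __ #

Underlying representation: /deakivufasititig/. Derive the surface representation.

Rule 1 (nasal place assimilation): no segment meets the environment; /deakivufasititig/ is unchanged.
Rule 2 (intervocalic voicing): /k/ is a voiceless obstruent between vowels /a/ and /i/, so it voices to [g]. /f/ is a voiceless obstruent between vowels /u/ and /a/, so it voices to [v]. /s/ is a voiceless obstruent between vowels /a/ and /i/, so it voices to [z]. /t/ is a voiceless obstruent between vowels /i/ and /i/, so it voices to [d]. /t/ is a voiceless obstruent between vowels /i/ and /i/, so it voices to [d]. /deakivufasititig/ → deagivuvazididig.
Rule 3 (intervocalic spirantization): /d/ is a stop between vowels /i/ and /i/, so it spirantizes to the fricative [z]. /d/ is a stop between vowels /i/ and /i/, so it spirantizes to the fricative [z]. /deagivuvazididig/ → deagivuvazizizig.
Rule 4 (final devoicing): /g/ is a voiced obstruent in word-final position, so it devoices to [k]. /deagivuvazizizig/ → deagivuvazizizik.

deagivuvazizizik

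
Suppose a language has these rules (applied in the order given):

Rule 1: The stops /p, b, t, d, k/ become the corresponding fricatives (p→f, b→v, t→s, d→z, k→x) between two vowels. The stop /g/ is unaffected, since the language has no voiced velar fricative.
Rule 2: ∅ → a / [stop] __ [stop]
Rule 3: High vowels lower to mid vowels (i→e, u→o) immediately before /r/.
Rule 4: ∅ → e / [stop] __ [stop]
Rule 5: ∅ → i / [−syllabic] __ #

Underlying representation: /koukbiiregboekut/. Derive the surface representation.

koukabieregaboexuti

Rule 1 (intervocalic spirantization): /k/ is a stop between vowels /e/ and /u/, so it spirantizes to the fricative [x]. /koukbiiregboekut/ → koukbiiregboexut.
Rule 2 (stop-cluster a-epenthesis): /k/ and /b/ form a stop–stop cluster, so [a] is inserted between them. /g/ and /b/ form a stop–stop cluster, so [a] is inserted between them. /koukbiiregboexut/ → koukabiiregaboexut.
Rule 3 (pre-rhotic lowering): /i/ is a high vowel immediately before /r/, so it lowers to [e]. /koukabiiregaboexut/ → koukabieregaboexut.
Rule 4 (stop-cluster e-epenthesis): no segment meets the environment; /koukabieregaboexut/ is unchanged.
Rule 5 (final i-epenthesis): the form ends in the consonant /t/, so [i] is inserted word-finally. /koukabieregaboexut/ → koukabieregaboexuti.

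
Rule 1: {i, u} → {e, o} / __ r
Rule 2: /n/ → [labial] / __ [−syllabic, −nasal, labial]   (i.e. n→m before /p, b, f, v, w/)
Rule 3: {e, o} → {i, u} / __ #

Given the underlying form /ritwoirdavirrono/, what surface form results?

ritwoerdaverronu

Rule 1 (pre-rhotic lowering): /i/ is a high vowel immediately before /r/, so it lowers to [e]. /i/ is a high vowel immediately before /r/, so it lowers to [e]. /ritwoirdavirrono/ → ritwoerdaverrono.
Rule 2 (nasal place assimilation): no segment meets the environment; /ritwoerdaverrono/ is unchanged.
Rule 3 (final vowel raising): /o/ is a mid vowel in word-final position, so it raises to [u]. /ritwoerdaverrono/ → ritwoerdaverronu.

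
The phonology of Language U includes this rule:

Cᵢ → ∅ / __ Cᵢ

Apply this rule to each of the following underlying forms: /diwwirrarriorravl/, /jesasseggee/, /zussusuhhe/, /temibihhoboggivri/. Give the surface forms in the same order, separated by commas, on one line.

/diwwirrarriorravl/: /ww/ is a geminate; the first /w/ deletes. /rr/ is a geminate; the first /r/ deletes. /rr/ is a geminate; the first /r/ deletes. /rr/ is a geminate; the first /r/ deletes. → [diwirarioravl].
/jesasseggee/: /ss/ is a geminate; the first /s/ deletes. /gg/ is a geminate; the first /g/ deletes. → [jesasegee].
/zussusuhhe/: /ss/ is a geminate; the first /s/ deletes. /hh/ is a geminate; the first /h/ deletes. → [zususuhe].
/temibihhoboggivri/: /hh/ is a geminate; the first /h/ deletes. /gg/ is a geminate; the first /g/ deletes. → [temibihobogivri].

diwirarioravl, jesasegee, zususuhe, temibihobogivri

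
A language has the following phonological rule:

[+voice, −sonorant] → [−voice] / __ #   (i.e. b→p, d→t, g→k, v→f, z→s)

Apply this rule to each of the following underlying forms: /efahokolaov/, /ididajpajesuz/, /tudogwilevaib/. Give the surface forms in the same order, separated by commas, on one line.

/efahokolaov/: /v/ is a voiced obstruent in word-final position, so it devoices to [f]. → [efahokolaof].
/ididajpajesuz/: /z/ is a voiced obstruent in word-final position, so it devoices to [s]. → [ididajpajesus].
/tudogwilevaib/: /b/ is a voiced obstruent in word-final position, so it devoices to [p]. → [tudogwilevaip].

efahokolaof, ididajpajesus, tudogwilevaip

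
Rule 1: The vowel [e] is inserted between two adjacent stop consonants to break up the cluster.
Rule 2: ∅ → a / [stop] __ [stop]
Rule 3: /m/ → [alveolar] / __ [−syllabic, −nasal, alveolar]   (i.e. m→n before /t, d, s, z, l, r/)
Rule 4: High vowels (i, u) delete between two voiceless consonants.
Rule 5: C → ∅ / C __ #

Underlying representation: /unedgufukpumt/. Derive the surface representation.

Rule 1 (stop-cluster e-epenthesis): /d/ and /g/ form a stop–stop cluster, so [e] is inserted between them. /k/ and /p/ form a stop–stop cluster, so [e] is inserted between them. /unedgufukpumt/ → unedegufukepumt.
Rule 2 (stop-cluster a-epenthesis): no segment meets the environment; /unedegufukepumt/ is unchanged.
Rule 3 (nasal place assimilation): /m/ precedes the alveolar consonant /t/, so it assimilates in place to [n]. /unedegufukepumt/ → unedegufukepunt.
Rule 4 (high vowel syncope): /u/ is a high vowel flanked by voiceless consonants /f/ and /k/, so it deletes. /unedegufukepunt/ → unedegufkepunt.
Rule 5 (final cluster simplification): /t/ is the second consonant of a word-final cluster /nt/, so it deletes. /unedegufkepunt/ → unedegufkepun.

unedegufkepun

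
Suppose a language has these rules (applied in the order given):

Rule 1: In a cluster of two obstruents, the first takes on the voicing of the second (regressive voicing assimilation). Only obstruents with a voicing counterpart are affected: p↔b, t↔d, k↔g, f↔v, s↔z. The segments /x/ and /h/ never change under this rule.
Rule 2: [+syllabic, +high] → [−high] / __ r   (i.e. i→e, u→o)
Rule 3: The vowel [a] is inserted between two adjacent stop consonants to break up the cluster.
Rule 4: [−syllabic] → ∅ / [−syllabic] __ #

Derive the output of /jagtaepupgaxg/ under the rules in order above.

Rule 1 (regressive voicing assimilation): /g/ precedes the voiceless obstruent /t/, so it devoices to [k] by assimilation. /p/ precedes the voiced obstruent /g/, so it voices to [b] by assimilation. /jagtaepupgaxg/ → jaktaepubgaxg.
Rule 2 (pre-rhotic lowering): no segment meets the environment; /jaktaepubgaxg/ is unchanged.
Rule 3 (stop-cluster a-epenthesis): /k/ and /t/ form a stop–stop cluster, so [a] is inserted between them. /b/ and /g/ form a stop–stop cluster, so [a] is inserted between them. /jaktaepubgaxg/ → jakataepubagaxg.
Rule 4 (final cluster simplification): /g/ is the second consonant of a word-final cluster /xg/, so it deletes. /jakataepubagaxg/ → jakataepubagax.

jakataepubagax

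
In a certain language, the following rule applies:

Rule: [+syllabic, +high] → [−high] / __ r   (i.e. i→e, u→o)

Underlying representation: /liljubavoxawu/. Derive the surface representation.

liljubavoxawu

No segment of /liljubavoxawu/ meets the structural description of the rule, so the form surfaces unchanged.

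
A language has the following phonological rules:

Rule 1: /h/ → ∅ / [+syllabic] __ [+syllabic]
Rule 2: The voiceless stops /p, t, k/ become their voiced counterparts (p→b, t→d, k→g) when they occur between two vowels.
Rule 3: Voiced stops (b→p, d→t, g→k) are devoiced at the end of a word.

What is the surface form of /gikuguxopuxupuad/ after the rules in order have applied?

giguguxobuxubuat

Rule 1 (intervocalic h-deletion): no segment meets the environment; /gikuguxopuxupuad/ is unchanged.
Rule 2 (intervocalic voicing): /k/ is a voiceless stop between vowels /i/ and /u/, so it voices to [g]. /p/ is a voiceless stop between vowels /o/ and /u/, so it voices to [b]. /p/ is a voiceless stop between vowels /u/ and /u/, so it voices to [b]. /gikuguxopuxupuad/ → giguguxobuxubuad.
Rule 3 (final devoicing): /d/ is a voiced stop in word-final position, so it devoices to [t]. /giguguxobuxubuad/ → giguguxobuxubuat.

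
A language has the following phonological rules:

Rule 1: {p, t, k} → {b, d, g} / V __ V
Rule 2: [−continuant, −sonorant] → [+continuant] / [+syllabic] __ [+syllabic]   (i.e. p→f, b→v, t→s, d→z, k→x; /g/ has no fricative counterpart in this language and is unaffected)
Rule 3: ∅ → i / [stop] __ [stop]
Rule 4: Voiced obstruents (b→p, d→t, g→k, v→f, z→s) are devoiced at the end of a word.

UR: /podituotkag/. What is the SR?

Rule 1 (intervocalic voicing): /t/ is a voiceless stop between vowels /i/ and /u/, so it voices to [d]. /podituotkag/ → podiduotkag.
Rule 2 (intervocalic spirantization): /d/ is a stop between vowels /o/ and /i/, so it spirantizes to the fricative [z]. /d/ is a stop between vowels /i/ and /u/, so it spirantizes to the fricative [z]. /podiduotkag/ → pozizuotkag.
Rule 3 (stop-cluster i-epenthesis): /t/ and /k/ form a stop–stop cluster, so [i] is inserted between them. /pozizuotkag/ → pozizuotikag.
Rule 4 (final devoicing): /g/ is a voiced obstruent in word-final position, so it devoices to [k]. /pozizuotikag/ → pozizuotikak.

pozizuotikak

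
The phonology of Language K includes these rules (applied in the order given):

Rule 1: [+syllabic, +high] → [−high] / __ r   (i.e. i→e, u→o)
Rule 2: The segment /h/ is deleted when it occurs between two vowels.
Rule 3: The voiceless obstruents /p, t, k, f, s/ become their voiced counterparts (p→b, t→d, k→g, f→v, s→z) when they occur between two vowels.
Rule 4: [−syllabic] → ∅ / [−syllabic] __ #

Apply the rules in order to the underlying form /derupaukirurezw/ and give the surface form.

Rule 1 (pre-rhotic lowering): /i/ is a high vowel immediately before /r/, so it lowers to [e]. /u/ is a high vowel immediately before /r/, so it lowers to [o]. /derupaukirurezw/ → derupaukerorezw.
Rule 2 (intervocalic h-deletion): no segment meets the environment; /derupaukerorezw/ is unchanged.
Rule 3 (intervocalic voicing): /p/ is a voiceless obstruent between vowels /u/ and /a/, so it voices to [b]. /k/ is a voiceless obstruent between vowels /u/ and /e/, so it voices to [g]. /derupaukerorezw/ → derubaugerorezw.
Rule 4 (final cluster simplification): /w/ is the second consonant of a word-final cluster /zw/, so it deletes. /derubaugerorezw/ → derubaugerorez.

derubaugerorez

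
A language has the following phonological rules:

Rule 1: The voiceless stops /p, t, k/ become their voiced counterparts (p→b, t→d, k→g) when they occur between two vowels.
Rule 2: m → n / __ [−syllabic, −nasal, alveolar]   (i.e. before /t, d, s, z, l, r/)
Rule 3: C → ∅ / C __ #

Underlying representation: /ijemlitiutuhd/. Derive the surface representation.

Rule 1 (intervocalic voicing): /t/ is a voiceless stop between vowels /i/ and /i/, so it voices to [d]. /t/ is a voiceless stop between vowels /u/ and /u/, so it voices to [d]. /ijemlitiutuhd/ → ijemlidiuduhd.
Rule 2 (nasal place assimilation): /m/ precedes the alveolar consonant /l/, so it assimilates in place to [n]. /ijemlidiuduhd/ → ijenlidiuduhd.
Rule 3 (final cluster simplification): /d/ is the second consonant of a word-final cluster /hd/, so it deletes. /ijenlidiuduhd/ → ijenlidiuduh.

ijenlidiuduh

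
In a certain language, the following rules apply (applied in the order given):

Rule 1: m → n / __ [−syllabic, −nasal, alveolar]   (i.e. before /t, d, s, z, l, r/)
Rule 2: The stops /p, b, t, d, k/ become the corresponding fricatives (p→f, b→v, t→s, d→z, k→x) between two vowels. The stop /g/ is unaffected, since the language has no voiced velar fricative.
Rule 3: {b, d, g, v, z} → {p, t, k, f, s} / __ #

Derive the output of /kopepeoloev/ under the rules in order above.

kofefeoloef

Rule 1 (nasal place assimilation): no segment meets the environment; /kopepeoloev/ is unchanged.
Rule 2 (intervocalic spirantization): /p/ is a stop between vowels /o/ and /e/, so it spirantizes to the fricative [f]. /p/ is a stop between vowels /e/ and /e/, so it spirantizes to the fricative [f]. /kopepeoloev/ → kofefeoloev.
Rule 3 (final devoicing): /v/ is a voiced obstruent in word-final position, so it devoices to [f]. /kofefeoloev/ → kofefeoloef.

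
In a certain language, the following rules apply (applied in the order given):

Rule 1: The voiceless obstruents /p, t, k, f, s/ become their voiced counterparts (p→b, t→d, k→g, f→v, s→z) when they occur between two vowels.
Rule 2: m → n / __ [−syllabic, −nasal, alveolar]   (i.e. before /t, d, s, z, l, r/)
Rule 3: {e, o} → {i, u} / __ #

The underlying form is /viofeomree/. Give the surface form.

Rule 1 (intervocalic voicing): /f/ is a voiceless obstruent between vowels /o/ and /e/, so it voices to [v]. /viofeomree/ → vioveomree.
Rule 2 (nasal place assimilation): /m/ precedes the alveolar consonant /r/, so it assimilates in place to [n]. /vioveomree/ → vioveonree.
Rule 3 (final vowel raising): /e/ is a mid vowel in word-final position, so it raises to [i]. /vioveonree/ → vioveonrei.

vioveonrei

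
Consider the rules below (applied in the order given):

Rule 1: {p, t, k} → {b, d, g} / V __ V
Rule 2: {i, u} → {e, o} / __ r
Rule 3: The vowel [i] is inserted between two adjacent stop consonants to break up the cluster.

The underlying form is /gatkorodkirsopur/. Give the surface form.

Rule 1 (intervocalic voicing): /p/ is a voiceless stop between vowels /o/ and /u/, so it voices to [b]. /gatkorodkirsopur/ → gatkorodkirsobur.
Rule 2 (pre-rhotic lowering): /i/ is a high vowel immediately before /r/, so it lowers to [e]. /u/ is a high vowel immediately before /r/, so it lowers to [o]. /gatkorodkirsobur/ → gatkorodkersobor.
Rule 3 (stop-cluster i-epenthesis): /t/ and /k/ form a stop–stop cluster, so [i] is inserted between them. /d/ and /k/ form a stop–stop cluster, so [i] is inserted between them. /gatkorodkersobor/ → gatikorodikersobor.

gatikorodikersobor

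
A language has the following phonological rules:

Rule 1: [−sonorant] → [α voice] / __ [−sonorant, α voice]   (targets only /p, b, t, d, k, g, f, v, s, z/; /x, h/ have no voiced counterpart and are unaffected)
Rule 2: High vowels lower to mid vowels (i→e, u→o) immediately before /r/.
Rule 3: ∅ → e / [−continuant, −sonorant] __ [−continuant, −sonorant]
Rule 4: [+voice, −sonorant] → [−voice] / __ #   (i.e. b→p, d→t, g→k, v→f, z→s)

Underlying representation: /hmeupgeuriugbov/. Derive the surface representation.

Rule 1 (regressive voicing assimilation): /p/ precedes the voiced obstruent /g/, so it voices to [b] by assimilation. /hmeupgeuriugbov/ → hmeubgeuriugbov.
Rule 2 (pre-rhotic lowering): /u/ is a high vowel immediately before /r/, so it lowers to [o]. /hmeubgeuriugbov/ → hmeubgeoriugbov.
Rule 3 (stop-cluster e-epenthesis): /b/ and /g/ form a stop–stop cluster, so [e] is inserted between them. /g/ and /b/ form a stop–stop cluster, so [e] is inserted between them. /hmeubgeoriugbov/ → hmeubegeoriugebov.
Rule 4 (final devoicing): /v/ is a voiced obstruent in word-final position, so it devoices to [f]. /hmeubegeoriugebov/ → hmeubegeoriugebof.

hmeubegeoriugebof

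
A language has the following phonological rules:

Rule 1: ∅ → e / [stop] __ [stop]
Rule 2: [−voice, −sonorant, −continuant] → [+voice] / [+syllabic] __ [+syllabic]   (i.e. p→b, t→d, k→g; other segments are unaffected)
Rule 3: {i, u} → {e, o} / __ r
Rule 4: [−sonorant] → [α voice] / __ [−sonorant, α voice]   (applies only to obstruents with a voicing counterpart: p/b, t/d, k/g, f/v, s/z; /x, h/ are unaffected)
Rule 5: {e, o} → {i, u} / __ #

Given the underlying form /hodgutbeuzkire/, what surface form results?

hodegudebeuskeri

Rule 1 (stop-cluster e-epenthesis): /d/ and /g/ form a stop–stop cluster, so [e] is inserted between them. /t/ and /b/ form a stop–stop cluster, so [e] is inserted between them. /hodgutbeuzkire/ → hodegutebeuzkire.
Rule 2 (intervocalic voicing): /t/ is a voiceless stop between vowels /u/ and /e/, so it voices to [d]. /hodegutebeuzkire/ → hodegudebeuzkire.
Rule 3 (pre-rhotic lowering): /i/ is a high vowel immediately before /r/, so it lowers to [e]. /hodegudebeuzkire/ → hodegudebeuzkere.
Rule 4 (regressive voicing assimilation): /z/ precedes the voiceless obstruent /k/, so it devoices to [s] by assimilation. /hodegudebeuzkere/ → hodegudebeuskere.
Rule 5 (final vowel raising): /e/ is a mid vowel in word-final position, so it raises to [i]. /hodegudebeuskere/ → hodegudebeuskeri.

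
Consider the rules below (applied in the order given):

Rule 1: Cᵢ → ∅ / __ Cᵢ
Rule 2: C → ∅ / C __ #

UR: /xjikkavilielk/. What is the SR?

xjikaviliel

Rule 1 (degemination): /kk/ is a geminate; the first /k/ deletes. /xjikkavilielk/ → xjikavilielk.
Rule 2 (final cluster simplification): /k/ is the second consonant of a word-final cluster /lk/, so it deletes. /xjikavilielk/ → xjikaviliel.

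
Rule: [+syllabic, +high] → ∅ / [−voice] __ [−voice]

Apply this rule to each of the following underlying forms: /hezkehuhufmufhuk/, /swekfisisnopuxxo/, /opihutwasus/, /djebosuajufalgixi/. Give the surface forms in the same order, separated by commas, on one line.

hezkehhfmufhk, swekfssnopxxo, ophtwass, djebosuajufalgixi

/hezkehuhufmufhuk/: /u/ is a high vowel flanked by voiceless consonants /h/ and /h/, so it deletes. /u/ is a high vowel flanked by voiceless consonants /h/ and /f/, so it deletes. /u/ is a high vowel flanked by voiceless consonants /h/ and /k/, so it deletes. → [hezkehhfmufhk].
/swekfisisnopuxxo/: /i/ is a high vowel flanked by voiceless consonants /f/ and /s/, so it deletes. /i/ is a high vowel flanked by voiceless consonants /s/ and /s/, so it deletes. /u/ is a high vowel flanked by voiceless consonants /p/ and /x/, so it deletes. → [swekfssnopxxo].
/opihutwasus/: /i/ is a high vowel flanked by voiceless consonants /p/ and /h/, so it deletes. /u/ is a high vowel flanked by voiceless consonants /h/ and /t/, so it deletes. /u/ is a high vowel flanked by voiceless consonants /s/ and /s/, so it deletes. → [ophtwass].
/djebosuajufalgixi/: the rule's environment is not met; surfaces unchanged as [djebosuajufalgixi].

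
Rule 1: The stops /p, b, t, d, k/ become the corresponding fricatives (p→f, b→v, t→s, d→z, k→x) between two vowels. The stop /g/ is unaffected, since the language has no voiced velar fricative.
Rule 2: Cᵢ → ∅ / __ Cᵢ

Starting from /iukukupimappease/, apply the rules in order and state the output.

Rule 1 (intervocalic spirantization): /k/ is a stop between vowels /u/ and /u/, so it spirantizes to the fricative [x]. /k/ is a stop between vowels /u/ and /u/, so it spirantizes to the fricative [x]. /p/ is a stop between vowels /u/ and /i/, so it spirantizes to the fricative [f]. /iukukupimappease/ → iuxuxufimappease.
Rule 2 (degemination): /pp/ is a geminate; the first /p/ deletes. /iuxuxufimappease/ → iuxuxufimapease.

iuxuxufimapease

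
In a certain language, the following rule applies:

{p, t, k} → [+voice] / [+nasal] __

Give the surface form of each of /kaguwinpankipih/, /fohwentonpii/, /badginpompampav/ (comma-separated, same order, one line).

/kaguwinpankipih/: /p/ is a voiceless stop immediately after the nasal /n/, so it voices to [b]. /k/ is a voiceless stop immediately after the nasal /n/, so it voices to [g]. → [kaguwinbangipih].
/fohwentonpii/: /t/ is a voiceless stop immediately after the nasal /n/, so it voices to [d]. /p/ is a voiceless stop immediately after the nasal /n/, so it voices to [b]. → [fohwendonbii].
/badginpompampav/: /p/ is a voiceless stop immediately after the nasal /n/, so it voices to [b]. /p/ is a voiceless stop immediately after the nasal /m/, so it voices to [b]. /p/ is a voiceless stop immediately after the nasal /m/, so it voices to [b]. → [badginbombambav].

kaguwinbangipih, fohwendonbii, badginbombambav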